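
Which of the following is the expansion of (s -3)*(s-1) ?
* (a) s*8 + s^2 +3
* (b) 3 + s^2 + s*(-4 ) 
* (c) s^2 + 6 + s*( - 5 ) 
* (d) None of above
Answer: b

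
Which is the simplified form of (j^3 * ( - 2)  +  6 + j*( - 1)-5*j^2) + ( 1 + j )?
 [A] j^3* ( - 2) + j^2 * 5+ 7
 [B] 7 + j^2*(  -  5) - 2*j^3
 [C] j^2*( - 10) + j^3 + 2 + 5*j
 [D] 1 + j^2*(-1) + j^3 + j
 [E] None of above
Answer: B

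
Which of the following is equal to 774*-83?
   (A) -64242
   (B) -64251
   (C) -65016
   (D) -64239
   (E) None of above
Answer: A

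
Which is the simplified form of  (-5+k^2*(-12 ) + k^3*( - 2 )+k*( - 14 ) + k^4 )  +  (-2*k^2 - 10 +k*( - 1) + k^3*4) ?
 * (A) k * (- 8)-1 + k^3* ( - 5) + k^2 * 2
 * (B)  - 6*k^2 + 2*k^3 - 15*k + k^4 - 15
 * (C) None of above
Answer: C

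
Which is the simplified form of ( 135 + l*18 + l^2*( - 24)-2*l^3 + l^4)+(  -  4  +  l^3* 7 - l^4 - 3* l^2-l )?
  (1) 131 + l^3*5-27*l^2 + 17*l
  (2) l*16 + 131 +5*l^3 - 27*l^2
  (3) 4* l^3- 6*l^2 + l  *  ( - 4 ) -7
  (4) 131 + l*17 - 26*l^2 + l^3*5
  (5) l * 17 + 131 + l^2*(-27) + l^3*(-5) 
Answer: 1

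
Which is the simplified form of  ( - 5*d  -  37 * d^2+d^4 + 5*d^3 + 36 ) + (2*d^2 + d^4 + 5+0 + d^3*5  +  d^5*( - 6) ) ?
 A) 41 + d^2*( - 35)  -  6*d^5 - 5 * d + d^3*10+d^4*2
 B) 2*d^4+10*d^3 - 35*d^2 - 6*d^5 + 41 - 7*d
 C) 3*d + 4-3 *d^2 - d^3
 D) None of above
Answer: A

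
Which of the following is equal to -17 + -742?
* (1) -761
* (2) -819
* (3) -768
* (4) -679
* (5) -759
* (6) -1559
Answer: 5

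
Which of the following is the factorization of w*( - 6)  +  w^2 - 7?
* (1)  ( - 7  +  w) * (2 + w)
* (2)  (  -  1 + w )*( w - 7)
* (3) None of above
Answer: 3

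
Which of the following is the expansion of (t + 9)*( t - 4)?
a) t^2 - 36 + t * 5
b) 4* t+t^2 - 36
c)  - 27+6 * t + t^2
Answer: a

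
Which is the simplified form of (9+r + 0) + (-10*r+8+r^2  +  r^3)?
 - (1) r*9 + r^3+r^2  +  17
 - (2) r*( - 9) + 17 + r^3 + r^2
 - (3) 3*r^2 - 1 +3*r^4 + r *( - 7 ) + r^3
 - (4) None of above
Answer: 2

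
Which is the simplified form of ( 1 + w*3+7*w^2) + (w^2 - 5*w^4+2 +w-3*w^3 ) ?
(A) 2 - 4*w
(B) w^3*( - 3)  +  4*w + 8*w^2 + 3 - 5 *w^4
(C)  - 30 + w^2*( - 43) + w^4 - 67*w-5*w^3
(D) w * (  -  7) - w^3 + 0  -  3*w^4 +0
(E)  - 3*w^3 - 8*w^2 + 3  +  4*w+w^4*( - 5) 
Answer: B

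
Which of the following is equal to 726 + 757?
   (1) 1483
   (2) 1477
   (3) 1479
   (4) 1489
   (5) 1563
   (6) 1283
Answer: 1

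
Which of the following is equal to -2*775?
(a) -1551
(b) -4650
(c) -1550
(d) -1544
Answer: c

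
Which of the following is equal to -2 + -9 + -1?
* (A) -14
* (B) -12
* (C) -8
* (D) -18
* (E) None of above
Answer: B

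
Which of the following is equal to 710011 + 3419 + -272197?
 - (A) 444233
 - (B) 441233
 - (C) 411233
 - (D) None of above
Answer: B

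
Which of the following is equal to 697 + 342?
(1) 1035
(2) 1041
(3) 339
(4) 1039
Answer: 4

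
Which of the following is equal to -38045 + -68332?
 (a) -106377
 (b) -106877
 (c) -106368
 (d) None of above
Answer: a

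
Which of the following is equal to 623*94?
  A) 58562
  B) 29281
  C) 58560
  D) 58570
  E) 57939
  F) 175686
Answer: A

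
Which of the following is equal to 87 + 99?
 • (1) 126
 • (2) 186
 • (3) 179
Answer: 2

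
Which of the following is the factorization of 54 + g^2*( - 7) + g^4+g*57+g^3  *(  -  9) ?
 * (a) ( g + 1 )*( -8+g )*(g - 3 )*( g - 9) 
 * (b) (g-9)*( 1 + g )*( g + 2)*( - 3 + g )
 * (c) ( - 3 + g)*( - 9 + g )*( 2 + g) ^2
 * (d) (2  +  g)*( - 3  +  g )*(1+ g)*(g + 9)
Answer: b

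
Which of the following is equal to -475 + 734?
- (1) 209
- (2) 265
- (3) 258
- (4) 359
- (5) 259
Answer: 5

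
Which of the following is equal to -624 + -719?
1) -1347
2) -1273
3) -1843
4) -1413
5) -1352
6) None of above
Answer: 6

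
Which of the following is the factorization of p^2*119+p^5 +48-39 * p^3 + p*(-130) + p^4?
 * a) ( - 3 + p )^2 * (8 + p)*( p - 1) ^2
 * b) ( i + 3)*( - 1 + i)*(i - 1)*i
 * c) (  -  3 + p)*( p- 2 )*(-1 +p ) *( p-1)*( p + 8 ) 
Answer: c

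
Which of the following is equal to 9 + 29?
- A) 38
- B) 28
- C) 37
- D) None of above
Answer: A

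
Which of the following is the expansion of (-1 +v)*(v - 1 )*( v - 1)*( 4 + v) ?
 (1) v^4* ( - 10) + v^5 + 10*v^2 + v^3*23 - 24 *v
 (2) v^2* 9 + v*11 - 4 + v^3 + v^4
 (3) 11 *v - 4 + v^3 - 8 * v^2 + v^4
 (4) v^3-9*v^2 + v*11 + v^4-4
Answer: 4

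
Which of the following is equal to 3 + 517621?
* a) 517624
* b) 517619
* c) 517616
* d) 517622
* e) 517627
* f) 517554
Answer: a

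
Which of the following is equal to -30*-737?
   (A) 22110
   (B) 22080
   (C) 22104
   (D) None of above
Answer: A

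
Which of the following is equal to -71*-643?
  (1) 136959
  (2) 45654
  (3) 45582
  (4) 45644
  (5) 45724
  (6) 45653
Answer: 6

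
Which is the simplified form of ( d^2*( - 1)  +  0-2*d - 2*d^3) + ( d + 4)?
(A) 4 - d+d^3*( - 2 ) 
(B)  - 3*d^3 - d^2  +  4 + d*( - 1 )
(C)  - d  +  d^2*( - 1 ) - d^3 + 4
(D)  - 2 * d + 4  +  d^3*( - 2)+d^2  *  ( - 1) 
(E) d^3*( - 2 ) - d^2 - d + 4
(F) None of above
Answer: E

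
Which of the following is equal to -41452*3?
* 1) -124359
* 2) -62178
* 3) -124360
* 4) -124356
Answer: 4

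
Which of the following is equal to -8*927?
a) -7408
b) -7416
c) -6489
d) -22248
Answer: b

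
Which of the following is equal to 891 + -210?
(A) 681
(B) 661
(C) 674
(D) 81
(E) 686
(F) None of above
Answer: A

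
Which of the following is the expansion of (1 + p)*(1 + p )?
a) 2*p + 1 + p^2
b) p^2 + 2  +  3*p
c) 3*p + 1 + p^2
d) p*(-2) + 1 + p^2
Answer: a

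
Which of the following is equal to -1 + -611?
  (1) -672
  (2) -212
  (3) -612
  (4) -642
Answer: 3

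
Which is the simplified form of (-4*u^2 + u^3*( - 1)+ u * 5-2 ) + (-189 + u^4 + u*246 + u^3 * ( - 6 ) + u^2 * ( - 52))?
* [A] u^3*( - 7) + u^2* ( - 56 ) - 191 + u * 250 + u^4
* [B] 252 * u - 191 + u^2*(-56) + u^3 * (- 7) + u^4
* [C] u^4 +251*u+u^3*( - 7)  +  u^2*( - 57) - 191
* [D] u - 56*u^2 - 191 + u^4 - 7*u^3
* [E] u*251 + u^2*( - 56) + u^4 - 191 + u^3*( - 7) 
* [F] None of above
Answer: E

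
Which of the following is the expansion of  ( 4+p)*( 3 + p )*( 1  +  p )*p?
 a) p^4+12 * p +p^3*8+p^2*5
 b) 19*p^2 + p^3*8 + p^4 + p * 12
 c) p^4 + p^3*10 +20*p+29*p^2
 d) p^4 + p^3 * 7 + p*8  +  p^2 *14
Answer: b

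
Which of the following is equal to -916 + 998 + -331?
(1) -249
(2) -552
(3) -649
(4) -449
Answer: 1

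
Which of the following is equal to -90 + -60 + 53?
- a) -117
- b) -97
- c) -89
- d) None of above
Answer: b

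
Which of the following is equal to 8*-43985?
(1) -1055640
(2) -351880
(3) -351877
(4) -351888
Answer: 2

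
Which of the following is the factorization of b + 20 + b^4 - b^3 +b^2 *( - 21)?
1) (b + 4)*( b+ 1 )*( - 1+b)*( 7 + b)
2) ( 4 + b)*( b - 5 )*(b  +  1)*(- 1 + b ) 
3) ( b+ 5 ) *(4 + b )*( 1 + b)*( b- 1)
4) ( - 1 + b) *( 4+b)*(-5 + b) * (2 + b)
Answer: 2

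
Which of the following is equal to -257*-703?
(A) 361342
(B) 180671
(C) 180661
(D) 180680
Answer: B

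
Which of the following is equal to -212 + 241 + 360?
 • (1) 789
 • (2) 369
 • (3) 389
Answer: 3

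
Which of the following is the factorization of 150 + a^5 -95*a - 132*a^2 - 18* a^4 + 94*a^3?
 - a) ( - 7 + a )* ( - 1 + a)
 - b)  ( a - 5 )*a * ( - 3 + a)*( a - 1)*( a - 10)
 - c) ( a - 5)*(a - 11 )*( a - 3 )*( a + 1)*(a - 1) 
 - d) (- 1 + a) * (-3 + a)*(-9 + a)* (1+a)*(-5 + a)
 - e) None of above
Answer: e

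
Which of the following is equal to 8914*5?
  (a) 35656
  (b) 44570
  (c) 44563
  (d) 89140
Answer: b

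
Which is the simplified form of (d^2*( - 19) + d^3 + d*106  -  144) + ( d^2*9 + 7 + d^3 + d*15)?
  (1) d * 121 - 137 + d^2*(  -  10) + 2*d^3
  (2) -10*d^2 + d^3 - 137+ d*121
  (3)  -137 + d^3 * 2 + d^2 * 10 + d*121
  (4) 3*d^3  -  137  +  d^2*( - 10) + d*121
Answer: 1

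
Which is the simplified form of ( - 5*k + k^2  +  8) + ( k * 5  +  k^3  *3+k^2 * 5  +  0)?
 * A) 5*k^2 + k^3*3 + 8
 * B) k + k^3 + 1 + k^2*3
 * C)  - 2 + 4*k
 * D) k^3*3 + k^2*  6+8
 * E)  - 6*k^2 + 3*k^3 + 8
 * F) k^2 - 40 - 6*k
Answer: D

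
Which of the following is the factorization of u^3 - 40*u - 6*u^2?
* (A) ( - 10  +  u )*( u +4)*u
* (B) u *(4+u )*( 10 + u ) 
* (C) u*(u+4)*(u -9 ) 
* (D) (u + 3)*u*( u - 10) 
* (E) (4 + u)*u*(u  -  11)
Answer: A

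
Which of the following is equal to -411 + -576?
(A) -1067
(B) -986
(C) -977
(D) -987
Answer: D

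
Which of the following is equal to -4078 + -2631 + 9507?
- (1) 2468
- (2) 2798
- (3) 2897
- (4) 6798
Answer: 2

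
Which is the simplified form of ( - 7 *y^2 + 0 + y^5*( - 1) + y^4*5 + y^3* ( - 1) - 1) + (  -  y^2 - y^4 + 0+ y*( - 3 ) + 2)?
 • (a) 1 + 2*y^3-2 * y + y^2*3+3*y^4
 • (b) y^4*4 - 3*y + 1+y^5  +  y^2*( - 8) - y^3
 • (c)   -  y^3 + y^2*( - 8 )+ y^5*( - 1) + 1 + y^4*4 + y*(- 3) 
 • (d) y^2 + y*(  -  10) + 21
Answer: c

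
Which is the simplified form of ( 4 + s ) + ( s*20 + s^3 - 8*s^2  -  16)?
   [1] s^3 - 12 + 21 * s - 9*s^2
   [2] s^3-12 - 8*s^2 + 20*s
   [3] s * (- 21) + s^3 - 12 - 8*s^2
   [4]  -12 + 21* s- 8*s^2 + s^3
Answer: 4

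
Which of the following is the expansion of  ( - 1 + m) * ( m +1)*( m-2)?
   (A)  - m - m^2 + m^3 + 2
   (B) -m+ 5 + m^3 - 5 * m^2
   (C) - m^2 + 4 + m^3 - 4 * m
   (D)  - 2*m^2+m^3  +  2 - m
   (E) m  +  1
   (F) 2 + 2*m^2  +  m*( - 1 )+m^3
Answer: D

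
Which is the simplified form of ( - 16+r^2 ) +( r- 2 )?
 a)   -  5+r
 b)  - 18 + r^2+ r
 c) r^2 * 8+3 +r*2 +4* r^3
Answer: b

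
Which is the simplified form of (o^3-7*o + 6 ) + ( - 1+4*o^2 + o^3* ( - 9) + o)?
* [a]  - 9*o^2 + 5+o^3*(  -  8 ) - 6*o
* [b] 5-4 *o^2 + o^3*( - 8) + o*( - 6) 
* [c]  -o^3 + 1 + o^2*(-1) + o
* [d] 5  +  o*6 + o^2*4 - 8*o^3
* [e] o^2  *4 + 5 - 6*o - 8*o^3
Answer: e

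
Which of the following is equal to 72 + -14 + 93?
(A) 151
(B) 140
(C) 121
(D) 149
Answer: A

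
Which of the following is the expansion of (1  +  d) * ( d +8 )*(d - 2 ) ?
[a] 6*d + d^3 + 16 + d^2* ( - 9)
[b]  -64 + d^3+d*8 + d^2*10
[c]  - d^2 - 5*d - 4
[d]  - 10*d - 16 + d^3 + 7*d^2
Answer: d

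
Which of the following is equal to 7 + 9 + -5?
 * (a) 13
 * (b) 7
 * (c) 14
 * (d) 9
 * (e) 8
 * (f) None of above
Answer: f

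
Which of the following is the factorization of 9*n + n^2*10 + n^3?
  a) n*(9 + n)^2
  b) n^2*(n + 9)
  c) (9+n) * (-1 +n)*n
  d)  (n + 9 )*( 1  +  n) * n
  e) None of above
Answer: d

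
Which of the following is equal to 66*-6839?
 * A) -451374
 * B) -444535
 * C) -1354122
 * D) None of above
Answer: A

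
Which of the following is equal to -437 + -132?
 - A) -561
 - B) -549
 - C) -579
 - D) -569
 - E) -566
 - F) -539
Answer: D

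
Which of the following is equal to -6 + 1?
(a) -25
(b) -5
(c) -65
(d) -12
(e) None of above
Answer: b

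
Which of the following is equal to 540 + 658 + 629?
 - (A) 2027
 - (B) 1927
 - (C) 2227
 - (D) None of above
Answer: D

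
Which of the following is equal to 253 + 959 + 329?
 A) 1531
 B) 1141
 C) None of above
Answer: C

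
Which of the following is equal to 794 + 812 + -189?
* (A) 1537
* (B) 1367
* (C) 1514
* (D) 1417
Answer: D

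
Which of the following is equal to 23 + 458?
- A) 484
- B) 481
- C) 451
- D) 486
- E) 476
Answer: B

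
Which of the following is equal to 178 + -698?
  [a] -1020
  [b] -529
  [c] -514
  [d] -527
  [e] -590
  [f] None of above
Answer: f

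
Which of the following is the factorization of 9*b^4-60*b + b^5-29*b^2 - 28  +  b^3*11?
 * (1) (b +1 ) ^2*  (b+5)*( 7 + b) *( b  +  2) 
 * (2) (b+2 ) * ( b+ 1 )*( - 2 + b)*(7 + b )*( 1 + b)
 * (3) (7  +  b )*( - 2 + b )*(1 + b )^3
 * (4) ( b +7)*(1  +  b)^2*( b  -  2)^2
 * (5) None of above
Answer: 2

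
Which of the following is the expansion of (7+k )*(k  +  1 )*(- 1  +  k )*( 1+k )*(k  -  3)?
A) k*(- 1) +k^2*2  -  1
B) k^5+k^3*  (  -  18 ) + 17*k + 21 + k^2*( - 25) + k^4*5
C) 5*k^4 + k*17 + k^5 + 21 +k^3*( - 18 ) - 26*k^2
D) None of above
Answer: C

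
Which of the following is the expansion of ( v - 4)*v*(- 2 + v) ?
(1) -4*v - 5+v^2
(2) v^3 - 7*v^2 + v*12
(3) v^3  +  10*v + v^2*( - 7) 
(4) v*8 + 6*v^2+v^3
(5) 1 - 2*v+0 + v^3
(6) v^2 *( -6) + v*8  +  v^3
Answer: 6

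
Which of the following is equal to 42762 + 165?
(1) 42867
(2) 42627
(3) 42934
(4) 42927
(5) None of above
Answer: 4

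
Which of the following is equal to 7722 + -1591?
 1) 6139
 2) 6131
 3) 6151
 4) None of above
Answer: 2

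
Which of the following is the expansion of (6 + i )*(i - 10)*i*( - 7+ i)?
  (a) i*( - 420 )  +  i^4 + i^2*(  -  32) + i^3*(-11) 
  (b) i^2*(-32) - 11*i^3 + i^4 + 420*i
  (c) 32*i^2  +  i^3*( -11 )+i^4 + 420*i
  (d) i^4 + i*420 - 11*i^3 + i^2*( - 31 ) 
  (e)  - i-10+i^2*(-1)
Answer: b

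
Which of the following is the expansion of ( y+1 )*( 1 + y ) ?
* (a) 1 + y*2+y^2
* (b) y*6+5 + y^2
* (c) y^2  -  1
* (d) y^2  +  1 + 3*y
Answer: a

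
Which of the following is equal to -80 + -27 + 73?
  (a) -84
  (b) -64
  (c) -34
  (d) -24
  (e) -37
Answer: c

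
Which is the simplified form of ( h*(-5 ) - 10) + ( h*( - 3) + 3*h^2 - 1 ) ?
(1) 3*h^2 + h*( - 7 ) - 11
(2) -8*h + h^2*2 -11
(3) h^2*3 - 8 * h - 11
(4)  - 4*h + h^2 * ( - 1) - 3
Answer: 3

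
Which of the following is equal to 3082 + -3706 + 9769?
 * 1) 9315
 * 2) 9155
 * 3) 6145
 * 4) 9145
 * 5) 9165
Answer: 4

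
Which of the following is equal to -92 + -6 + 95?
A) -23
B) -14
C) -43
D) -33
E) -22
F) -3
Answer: F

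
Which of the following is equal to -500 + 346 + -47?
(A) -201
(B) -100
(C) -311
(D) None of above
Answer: A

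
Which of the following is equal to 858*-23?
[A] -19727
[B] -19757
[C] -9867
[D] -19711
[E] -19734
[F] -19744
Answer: E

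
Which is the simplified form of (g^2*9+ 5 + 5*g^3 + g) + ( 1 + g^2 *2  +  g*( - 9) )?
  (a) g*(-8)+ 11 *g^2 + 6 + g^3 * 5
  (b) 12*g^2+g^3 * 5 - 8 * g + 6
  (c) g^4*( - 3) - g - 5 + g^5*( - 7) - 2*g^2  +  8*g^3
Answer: a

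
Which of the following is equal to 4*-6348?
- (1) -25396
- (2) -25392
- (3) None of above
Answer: 2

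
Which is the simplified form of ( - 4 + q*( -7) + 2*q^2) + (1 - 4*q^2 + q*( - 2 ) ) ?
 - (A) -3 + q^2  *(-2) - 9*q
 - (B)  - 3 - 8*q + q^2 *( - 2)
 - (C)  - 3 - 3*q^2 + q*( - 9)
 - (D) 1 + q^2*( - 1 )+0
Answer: A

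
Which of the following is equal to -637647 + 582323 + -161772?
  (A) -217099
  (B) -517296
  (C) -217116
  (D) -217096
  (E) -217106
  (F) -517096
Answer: D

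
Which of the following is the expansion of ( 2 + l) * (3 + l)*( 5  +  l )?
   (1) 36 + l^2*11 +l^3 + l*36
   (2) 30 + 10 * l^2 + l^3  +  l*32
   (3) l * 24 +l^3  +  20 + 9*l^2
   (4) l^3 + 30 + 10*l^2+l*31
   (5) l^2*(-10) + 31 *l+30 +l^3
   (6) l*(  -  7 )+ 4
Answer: 4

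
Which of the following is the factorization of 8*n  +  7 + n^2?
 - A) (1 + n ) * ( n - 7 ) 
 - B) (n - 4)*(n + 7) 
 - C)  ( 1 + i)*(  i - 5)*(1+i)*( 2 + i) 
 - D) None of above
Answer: D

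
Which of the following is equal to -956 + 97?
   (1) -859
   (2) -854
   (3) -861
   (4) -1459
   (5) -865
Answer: 1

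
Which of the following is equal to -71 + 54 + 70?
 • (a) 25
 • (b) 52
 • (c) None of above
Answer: c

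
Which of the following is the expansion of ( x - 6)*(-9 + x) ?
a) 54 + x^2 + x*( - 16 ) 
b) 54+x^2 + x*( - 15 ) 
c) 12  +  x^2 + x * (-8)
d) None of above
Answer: b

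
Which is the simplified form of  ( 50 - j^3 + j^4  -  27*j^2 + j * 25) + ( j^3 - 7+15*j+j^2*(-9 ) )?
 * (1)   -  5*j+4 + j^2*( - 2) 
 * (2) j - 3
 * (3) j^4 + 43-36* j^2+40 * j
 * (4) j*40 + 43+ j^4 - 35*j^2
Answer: 3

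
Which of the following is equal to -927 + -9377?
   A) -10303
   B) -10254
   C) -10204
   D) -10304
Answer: D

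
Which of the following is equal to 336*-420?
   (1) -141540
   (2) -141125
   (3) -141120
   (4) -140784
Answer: 3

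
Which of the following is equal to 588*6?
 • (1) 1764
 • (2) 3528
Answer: 2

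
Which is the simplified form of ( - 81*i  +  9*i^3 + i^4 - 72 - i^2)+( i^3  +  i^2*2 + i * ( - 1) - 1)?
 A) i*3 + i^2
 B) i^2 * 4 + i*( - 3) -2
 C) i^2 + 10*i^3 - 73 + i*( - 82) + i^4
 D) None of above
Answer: C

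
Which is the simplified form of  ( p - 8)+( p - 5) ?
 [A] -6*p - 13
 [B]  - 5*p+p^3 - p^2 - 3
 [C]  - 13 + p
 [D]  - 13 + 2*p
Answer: D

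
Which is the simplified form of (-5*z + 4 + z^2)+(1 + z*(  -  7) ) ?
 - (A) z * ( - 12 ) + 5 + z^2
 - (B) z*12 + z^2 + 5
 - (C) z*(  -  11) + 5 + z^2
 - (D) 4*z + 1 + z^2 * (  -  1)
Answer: A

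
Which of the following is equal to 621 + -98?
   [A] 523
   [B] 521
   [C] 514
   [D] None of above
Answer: A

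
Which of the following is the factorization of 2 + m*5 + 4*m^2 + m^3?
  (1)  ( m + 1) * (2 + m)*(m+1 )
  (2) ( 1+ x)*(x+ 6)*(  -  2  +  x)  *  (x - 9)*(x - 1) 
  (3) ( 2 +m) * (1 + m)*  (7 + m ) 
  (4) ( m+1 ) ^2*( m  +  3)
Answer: 1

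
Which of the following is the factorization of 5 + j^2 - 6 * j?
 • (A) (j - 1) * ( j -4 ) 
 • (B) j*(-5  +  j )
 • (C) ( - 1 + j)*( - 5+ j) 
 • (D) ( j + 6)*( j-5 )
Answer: C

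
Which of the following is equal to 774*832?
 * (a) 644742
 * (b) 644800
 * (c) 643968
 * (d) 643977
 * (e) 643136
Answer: c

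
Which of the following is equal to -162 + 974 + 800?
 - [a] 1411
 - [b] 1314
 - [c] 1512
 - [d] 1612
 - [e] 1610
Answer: d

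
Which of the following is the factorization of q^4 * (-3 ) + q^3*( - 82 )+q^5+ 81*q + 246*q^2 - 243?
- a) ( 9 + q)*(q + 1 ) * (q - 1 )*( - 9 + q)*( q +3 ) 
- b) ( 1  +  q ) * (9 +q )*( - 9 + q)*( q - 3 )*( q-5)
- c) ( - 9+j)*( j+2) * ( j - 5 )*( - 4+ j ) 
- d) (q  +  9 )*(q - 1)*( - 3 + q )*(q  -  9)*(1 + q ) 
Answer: d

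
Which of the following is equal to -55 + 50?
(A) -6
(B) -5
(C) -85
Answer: B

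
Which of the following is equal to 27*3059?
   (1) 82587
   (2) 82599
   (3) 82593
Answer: 3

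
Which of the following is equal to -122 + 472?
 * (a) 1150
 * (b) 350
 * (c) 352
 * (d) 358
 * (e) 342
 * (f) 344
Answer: b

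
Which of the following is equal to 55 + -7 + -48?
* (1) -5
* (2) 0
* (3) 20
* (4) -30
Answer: 2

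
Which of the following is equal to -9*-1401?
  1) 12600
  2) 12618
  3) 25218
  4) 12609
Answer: 4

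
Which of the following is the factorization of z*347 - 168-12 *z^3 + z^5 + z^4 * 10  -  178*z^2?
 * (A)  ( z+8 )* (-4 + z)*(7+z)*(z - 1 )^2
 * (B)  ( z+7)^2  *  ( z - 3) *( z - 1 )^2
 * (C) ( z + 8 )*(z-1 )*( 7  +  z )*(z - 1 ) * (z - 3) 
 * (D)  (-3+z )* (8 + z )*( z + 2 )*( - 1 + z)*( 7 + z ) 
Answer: C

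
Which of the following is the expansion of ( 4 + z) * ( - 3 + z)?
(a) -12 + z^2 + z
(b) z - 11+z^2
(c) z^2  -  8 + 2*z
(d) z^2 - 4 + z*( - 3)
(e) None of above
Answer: a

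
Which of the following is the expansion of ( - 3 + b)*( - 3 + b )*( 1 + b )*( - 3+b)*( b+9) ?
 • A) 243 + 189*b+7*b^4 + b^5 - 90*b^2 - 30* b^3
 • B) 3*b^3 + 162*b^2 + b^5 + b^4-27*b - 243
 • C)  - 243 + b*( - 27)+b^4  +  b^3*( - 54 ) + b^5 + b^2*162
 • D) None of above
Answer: C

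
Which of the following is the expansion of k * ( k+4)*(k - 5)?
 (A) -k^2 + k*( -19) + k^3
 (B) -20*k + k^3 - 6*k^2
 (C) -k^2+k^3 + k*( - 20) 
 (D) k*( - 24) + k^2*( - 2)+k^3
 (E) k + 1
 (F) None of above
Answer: C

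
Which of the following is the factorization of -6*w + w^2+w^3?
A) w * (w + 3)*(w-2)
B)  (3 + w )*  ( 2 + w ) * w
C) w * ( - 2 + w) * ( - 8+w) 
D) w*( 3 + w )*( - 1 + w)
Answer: A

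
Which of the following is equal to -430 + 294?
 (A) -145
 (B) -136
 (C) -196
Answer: B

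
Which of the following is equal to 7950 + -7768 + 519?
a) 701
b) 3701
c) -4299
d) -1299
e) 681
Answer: a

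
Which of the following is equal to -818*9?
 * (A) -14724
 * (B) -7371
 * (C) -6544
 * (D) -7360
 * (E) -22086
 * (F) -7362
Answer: F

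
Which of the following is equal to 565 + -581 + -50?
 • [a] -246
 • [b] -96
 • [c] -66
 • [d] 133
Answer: c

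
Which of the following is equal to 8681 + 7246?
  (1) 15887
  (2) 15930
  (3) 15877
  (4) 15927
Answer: 4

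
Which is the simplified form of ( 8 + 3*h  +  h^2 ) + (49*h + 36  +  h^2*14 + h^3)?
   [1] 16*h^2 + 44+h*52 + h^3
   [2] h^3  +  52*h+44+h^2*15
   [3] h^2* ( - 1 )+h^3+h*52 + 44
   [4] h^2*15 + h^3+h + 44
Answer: 2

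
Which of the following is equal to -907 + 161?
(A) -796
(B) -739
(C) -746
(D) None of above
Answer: C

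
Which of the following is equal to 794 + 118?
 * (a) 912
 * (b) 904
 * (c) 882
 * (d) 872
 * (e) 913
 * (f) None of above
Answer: a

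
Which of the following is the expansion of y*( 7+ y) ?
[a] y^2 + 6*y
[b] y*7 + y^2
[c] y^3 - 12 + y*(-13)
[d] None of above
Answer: b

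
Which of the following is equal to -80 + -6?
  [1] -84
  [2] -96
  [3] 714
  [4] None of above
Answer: 4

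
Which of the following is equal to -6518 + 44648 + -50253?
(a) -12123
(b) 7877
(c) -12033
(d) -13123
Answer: a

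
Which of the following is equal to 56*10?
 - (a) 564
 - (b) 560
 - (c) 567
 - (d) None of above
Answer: b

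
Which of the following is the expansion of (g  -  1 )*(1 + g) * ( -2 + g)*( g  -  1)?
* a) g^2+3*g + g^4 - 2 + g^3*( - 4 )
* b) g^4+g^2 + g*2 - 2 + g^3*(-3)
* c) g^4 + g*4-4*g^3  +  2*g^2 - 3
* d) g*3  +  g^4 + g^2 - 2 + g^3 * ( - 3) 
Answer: d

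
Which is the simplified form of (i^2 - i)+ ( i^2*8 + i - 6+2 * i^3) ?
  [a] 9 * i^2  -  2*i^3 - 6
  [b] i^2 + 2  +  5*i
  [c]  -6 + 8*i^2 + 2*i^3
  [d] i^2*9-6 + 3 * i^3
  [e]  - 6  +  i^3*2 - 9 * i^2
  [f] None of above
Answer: f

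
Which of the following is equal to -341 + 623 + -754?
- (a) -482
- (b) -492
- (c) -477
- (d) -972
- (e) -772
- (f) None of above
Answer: f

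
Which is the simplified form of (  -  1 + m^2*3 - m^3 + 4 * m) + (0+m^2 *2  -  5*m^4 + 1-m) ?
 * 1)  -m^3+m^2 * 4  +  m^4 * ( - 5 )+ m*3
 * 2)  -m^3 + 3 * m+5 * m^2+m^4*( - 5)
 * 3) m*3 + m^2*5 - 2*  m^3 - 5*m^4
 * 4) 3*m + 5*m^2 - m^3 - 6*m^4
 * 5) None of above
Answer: 2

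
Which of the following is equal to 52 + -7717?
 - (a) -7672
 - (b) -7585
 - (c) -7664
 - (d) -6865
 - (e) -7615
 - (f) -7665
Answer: f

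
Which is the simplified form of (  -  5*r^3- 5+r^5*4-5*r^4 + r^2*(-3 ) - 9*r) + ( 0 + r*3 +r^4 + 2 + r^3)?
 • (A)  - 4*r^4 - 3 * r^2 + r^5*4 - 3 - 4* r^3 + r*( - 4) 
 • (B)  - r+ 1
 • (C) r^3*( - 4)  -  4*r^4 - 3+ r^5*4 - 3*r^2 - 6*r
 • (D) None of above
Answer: C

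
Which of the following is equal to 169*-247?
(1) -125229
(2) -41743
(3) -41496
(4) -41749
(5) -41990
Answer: 2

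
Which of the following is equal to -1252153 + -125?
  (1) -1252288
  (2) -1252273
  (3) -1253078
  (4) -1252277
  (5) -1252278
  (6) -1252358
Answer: 5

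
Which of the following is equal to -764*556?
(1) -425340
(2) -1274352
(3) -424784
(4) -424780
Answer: 3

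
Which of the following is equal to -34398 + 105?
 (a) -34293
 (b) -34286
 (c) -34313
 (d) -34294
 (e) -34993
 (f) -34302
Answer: a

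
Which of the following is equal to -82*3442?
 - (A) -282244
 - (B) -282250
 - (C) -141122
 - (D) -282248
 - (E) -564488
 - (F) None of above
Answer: A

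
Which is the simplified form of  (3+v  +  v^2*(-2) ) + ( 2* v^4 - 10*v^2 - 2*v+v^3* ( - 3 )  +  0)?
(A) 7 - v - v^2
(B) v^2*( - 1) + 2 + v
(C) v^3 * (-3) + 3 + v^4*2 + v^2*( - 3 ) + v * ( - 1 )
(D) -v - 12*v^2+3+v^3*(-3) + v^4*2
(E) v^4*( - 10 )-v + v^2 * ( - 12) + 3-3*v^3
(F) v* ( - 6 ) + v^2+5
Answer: D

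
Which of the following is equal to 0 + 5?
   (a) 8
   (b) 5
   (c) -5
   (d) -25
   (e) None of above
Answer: b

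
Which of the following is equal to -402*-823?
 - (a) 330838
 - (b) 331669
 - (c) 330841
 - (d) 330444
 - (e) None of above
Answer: e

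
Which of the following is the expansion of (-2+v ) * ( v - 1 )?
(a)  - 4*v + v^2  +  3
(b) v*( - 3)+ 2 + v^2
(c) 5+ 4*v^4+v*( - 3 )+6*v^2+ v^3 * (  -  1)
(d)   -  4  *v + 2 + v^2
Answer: b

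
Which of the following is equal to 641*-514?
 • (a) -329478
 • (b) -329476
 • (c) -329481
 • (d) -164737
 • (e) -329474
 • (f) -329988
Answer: e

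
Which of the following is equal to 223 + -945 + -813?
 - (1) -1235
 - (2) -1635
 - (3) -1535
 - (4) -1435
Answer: 3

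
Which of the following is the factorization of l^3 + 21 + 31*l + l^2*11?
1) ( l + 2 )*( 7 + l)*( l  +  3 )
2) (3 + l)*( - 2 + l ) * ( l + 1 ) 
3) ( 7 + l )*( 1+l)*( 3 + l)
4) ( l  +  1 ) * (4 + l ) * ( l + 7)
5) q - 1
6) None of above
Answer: 3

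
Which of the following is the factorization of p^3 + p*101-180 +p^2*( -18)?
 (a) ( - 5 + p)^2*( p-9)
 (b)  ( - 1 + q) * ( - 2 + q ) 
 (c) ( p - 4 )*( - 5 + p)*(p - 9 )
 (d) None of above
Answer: c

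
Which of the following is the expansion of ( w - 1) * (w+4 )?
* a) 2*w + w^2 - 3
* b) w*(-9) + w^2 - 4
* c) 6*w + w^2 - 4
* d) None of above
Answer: d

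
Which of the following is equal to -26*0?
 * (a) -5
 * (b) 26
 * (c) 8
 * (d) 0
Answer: d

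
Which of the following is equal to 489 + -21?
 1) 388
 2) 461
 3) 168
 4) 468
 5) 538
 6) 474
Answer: 4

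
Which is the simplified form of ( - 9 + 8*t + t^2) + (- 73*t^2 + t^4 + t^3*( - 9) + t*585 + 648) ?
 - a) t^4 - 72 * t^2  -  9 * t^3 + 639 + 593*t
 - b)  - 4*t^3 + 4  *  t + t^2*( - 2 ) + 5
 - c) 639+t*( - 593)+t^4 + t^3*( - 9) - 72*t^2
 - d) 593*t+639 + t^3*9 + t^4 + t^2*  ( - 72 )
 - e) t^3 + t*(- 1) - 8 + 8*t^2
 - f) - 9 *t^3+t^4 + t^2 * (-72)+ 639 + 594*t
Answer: a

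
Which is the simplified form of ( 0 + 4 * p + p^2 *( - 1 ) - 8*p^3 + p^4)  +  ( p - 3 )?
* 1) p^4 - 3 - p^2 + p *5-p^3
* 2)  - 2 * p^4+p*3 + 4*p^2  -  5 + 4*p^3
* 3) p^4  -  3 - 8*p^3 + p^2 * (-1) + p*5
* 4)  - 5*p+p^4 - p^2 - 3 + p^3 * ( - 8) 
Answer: 3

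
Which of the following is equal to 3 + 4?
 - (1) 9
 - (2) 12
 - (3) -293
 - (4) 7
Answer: 4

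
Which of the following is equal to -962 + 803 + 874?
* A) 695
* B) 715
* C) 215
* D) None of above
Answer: B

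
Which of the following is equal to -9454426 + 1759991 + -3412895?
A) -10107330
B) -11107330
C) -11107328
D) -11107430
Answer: B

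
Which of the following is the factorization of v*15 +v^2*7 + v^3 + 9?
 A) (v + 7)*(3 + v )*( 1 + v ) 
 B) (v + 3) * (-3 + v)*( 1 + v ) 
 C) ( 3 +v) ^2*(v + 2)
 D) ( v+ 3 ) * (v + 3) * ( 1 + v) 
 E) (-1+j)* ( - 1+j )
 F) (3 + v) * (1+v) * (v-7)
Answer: D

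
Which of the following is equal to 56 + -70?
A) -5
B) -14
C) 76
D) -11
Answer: B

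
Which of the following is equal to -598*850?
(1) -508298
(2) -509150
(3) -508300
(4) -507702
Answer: 3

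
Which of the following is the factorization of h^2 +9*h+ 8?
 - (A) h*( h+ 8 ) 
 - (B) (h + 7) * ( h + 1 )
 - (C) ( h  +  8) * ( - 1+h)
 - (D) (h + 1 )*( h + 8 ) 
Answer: D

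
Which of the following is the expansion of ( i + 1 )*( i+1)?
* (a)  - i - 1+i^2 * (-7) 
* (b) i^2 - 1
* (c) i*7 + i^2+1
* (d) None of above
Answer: d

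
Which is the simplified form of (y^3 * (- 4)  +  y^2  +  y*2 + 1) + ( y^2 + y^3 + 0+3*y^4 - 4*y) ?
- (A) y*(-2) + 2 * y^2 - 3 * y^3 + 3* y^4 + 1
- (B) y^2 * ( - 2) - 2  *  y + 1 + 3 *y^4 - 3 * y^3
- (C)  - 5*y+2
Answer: A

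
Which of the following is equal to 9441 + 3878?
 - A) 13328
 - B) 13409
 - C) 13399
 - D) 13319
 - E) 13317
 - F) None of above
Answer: D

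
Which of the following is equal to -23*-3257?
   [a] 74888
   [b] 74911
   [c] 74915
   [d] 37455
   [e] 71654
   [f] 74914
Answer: b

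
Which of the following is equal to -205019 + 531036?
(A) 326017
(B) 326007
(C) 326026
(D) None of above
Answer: A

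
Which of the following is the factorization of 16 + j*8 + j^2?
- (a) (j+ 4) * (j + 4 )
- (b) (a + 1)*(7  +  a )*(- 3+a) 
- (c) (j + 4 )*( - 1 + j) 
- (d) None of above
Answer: a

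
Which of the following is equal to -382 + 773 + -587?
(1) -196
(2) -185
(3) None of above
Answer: 1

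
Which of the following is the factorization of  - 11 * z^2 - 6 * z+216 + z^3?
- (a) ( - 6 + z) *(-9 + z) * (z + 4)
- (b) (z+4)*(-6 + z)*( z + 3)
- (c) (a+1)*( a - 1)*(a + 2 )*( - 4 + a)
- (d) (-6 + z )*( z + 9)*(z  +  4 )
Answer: a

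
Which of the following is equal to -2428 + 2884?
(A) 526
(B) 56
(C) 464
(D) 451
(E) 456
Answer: E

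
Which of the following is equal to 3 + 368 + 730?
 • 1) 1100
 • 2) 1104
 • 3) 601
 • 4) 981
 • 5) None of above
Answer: 5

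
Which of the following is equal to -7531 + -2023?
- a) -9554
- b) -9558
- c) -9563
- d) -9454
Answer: a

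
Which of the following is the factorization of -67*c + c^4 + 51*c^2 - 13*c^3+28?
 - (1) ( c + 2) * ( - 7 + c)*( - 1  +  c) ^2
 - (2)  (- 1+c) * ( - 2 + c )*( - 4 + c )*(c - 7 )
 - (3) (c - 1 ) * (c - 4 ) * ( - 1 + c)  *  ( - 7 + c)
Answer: 3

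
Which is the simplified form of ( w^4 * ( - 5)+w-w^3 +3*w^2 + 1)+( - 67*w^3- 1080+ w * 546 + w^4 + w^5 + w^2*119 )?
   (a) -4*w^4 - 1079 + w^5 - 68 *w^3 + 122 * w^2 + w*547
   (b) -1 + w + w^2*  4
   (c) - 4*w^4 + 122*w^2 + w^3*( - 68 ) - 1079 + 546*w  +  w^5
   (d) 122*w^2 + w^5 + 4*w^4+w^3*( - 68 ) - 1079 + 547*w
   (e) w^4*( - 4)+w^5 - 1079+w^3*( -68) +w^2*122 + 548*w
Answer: a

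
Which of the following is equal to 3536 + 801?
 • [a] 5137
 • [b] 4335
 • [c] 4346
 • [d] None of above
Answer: d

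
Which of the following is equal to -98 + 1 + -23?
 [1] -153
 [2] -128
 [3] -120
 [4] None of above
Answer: 3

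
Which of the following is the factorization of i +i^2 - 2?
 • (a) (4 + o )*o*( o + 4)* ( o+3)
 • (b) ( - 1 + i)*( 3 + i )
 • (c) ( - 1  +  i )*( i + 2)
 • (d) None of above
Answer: c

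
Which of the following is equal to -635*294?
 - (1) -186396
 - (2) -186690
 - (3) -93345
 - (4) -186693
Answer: 2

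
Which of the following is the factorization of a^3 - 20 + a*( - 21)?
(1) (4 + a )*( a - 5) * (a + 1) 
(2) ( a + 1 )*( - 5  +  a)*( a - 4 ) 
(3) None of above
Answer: 1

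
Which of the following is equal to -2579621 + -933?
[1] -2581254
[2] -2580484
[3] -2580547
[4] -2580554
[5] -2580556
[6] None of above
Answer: 4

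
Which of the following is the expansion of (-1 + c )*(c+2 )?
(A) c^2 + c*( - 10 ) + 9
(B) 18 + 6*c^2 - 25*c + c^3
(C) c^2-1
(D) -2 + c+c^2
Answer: D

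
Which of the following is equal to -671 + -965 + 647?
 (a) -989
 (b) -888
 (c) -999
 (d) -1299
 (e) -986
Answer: a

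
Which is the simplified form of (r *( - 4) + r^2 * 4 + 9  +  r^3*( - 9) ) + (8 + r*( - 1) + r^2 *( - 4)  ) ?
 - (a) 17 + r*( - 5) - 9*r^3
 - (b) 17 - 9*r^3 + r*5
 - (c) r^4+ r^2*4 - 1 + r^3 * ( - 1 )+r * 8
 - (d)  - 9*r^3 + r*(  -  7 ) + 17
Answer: a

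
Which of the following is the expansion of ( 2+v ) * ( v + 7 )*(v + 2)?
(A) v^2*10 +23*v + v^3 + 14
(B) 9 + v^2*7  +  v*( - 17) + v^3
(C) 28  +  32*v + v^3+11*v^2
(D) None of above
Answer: C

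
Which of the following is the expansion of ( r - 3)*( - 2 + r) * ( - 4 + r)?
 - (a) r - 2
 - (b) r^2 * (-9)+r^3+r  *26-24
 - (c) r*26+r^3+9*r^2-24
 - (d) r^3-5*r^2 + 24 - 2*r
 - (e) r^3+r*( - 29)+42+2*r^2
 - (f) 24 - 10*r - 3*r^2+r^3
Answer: b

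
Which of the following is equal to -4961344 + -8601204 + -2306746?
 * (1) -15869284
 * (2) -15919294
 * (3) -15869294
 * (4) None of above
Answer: 3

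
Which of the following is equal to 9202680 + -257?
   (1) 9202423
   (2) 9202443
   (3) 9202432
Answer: 1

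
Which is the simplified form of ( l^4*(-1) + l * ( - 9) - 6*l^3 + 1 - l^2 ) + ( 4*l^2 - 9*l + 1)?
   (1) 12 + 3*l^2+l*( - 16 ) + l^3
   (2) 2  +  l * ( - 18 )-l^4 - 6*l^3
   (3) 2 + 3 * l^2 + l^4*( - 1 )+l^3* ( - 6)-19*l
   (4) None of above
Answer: 4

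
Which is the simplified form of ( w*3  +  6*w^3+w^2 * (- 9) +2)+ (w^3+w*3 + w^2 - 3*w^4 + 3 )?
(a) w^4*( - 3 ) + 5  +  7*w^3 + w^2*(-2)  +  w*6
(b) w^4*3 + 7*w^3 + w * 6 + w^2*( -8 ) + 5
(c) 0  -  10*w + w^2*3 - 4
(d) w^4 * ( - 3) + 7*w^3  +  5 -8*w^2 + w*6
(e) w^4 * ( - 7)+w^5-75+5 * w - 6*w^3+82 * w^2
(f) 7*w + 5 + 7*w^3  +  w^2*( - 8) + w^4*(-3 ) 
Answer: d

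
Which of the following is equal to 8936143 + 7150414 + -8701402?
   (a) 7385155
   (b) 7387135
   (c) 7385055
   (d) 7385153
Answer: a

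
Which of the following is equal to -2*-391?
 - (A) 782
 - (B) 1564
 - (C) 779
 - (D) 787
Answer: A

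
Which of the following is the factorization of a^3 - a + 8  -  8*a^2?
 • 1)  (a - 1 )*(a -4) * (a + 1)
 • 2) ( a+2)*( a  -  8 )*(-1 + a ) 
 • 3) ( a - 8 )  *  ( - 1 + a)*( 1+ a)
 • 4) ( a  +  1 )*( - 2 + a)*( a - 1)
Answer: 3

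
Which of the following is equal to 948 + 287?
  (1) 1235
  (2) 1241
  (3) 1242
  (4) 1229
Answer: 1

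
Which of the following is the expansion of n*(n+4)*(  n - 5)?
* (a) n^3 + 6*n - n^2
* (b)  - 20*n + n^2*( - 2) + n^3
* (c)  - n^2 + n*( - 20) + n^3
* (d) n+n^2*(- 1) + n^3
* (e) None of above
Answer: c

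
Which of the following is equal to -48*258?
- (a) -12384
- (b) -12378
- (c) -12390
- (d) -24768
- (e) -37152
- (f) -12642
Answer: a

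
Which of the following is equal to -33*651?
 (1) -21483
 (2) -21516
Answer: 1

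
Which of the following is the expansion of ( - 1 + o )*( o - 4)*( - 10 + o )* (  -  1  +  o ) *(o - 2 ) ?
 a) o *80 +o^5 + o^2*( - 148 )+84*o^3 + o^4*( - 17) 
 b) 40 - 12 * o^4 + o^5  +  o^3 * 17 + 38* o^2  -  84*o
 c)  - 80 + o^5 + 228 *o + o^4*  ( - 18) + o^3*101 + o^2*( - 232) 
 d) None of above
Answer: c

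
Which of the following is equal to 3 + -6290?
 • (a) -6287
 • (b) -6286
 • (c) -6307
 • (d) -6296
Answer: a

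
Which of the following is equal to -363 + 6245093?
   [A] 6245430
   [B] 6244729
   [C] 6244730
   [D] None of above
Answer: C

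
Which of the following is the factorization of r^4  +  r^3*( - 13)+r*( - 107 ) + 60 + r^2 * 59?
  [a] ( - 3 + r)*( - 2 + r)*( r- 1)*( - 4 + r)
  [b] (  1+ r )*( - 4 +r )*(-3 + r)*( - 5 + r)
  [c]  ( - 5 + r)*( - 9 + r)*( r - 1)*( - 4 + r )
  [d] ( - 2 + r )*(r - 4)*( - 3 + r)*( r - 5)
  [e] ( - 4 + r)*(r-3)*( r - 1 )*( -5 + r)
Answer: e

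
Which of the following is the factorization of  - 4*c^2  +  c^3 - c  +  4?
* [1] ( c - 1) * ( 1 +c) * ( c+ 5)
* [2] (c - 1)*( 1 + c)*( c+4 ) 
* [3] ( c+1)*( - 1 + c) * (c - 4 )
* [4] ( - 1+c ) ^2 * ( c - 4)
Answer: 3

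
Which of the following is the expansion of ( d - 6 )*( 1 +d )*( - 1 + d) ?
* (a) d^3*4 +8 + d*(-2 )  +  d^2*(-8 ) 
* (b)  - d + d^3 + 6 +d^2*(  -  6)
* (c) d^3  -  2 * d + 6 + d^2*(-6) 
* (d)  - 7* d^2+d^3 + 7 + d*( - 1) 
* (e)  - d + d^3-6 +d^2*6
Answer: b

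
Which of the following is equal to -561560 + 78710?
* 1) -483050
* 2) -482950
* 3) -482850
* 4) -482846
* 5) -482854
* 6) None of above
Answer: 3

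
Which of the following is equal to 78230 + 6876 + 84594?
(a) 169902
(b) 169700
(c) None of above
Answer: b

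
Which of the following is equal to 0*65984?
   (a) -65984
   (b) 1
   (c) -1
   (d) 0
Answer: d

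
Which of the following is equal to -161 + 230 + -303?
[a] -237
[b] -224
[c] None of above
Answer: c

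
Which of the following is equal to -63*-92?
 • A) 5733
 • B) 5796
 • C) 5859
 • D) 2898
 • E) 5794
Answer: B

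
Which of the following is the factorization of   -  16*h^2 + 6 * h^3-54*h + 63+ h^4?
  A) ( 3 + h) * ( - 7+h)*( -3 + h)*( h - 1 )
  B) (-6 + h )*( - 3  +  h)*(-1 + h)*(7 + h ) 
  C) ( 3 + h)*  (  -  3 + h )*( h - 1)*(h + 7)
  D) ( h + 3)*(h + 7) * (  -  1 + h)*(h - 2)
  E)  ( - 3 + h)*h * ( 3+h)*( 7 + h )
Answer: C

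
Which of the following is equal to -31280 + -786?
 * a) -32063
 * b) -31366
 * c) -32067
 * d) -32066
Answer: d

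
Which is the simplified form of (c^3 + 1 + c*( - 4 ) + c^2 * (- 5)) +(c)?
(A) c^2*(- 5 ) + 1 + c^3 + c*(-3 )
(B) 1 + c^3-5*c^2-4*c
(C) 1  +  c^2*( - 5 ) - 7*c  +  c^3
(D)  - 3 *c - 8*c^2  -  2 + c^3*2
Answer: A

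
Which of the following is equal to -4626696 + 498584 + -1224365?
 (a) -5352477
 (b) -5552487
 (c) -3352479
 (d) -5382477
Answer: a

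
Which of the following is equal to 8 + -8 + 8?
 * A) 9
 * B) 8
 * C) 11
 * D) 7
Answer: B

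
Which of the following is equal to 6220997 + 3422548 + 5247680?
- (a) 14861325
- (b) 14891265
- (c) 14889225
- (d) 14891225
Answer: d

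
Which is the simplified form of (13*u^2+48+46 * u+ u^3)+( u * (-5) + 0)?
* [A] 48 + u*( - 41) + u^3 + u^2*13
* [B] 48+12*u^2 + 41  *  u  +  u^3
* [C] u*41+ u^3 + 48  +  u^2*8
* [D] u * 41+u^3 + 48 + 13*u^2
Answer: D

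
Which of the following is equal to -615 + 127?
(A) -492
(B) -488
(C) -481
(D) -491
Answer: B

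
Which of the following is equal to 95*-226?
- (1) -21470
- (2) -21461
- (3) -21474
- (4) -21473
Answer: 1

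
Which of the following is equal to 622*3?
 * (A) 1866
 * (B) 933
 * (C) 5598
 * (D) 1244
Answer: A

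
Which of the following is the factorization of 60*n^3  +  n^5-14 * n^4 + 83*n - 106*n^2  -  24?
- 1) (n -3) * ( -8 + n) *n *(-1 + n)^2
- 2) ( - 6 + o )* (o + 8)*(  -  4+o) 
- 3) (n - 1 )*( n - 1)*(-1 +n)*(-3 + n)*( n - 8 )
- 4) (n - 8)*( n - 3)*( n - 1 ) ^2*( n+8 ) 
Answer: 3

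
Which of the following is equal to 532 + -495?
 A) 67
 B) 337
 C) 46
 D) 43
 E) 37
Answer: E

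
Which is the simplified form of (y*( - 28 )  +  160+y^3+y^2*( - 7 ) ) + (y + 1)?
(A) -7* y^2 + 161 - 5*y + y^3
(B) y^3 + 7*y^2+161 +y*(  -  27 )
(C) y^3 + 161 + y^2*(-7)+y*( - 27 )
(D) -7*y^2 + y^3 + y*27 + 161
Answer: C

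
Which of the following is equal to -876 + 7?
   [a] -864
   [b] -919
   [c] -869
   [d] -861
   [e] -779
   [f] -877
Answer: c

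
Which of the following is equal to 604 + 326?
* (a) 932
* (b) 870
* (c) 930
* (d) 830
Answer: c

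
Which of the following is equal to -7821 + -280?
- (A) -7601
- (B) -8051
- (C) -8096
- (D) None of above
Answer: D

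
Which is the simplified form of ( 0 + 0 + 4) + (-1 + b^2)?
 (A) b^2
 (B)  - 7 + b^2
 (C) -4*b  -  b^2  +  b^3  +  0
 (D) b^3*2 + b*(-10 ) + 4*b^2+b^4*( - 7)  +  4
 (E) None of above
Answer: E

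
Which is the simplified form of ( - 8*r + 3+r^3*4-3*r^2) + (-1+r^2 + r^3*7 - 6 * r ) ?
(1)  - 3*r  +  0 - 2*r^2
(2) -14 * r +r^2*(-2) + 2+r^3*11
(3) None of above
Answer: 2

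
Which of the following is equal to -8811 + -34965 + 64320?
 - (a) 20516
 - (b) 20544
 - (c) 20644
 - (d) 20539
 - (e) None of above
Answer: b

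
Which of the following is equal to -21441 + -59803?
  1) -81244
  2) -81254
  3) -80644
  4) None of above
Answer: 1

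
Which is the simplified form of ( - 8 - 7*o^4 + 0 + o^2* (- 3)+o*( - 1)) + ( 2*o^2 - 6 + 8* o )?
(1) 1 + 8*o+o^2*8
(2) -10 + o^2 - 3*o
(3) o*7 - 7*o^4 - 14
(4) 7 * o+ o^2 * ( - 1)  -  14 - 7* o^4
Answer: 4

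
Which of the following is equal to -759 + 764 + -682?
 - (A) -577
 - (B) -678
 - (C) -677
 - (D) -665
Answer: C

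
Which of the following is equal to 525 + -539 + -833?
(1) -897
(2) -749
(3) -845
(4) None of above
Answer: 4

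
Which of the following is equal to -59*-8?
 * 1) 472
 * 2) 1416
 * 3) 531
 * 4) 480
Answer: 1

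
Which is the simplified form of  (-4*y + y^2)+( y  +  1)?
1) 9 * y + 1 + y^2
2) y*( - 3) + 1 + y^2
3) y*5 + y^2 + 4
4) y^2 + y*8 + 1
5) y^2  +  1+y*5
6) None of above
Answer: 2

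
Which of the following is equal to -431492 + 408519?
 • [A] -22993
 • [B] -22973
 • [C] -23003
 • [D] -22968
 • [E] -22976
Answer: B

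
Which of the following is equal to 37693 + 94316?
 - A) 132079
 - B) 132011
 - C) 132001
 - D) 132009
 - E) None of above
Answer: D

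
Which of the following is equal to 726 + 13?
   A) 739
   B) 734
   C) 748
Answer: A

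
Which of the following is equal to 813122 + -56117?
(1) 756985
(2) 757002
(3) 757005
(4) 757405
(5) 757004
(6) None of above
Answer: 3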